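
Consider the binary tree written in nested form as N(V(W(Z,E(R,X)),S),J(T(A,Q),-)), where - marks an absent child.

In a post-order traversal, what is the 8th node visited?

A

Post-order visits the left subtree, then the right subtree, then the node.
At N: go left to V.
  At V: go left to W.
    At W: go left to Z.
      Z is a leaf — visit Z.
    At W: go right to E.
      At E: go left to R.
        R is a leaf — visit R.
      At E: go right to X.
        X is a leaf — visit X.
      Visit E.
    Visit W.
  At V: go right to S.
    S is a leaf — visit S.
  Visit V.
At N: go right to J.
  At J: go left to T.
    At T: go left to A.
      A is a leaf — visit A.
    At T: go right to Q.
      Q is a leaf — visit Q.
    Visit T.
  At J: no right child.
  Visit J.
Visit N.
Full post-order sequence: Z, R, X, E, W, S, V, A, Q, T, J, N.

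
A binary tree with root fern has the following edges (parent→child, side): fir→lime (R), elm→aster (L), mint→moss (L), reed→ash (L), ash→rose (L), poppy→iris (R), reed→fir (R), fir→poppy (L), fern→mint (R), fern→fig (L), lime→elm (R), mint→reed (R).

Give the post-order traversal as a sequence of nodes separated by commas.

fig, moss, rose, ash, iris, poppy, aster, elm, lime, fir, reed, mint, fern

Post-order visits the left subtree, then the right subtree, then the node.
At fern: go left to fig.
  fig is a leaf — visit fig.
At fern: go right to mint.
  At mint: go left to moss.
    moss is a leaf — visit moss.
  At mint: go right to reed.
    At reed: go left to ash.
      At ash: go left to rose.
        rose is a leaf — visit rose.
      At ash: no right child.
      Visit ash.
    At reed: go right to fir.
      At fir: go left to poppy.
        At poppy: no left child.
        At poppy: go right to iris.
          iris is a leaf — visit iris.
        Visit poppy.
      At fir: go right to lime.
        At lime: no left child.
        At lime: go right to elm.
          At elm: go left to aster.
            aster is a leaf — visit aster.
          At elm: no right child.
          Visit elm.
        Visit lime.
      Visit fir.
    Visit reed.
  Visit mint.
Visit fern.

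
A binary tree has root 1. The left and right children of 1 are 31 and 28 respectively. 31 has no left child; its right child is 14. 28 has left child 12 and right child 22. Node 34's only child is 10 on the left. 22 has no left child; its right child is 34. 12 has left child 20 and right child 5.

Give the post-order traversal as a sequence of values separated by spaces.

14 31 20 5 12 10 34 22 28 1

Post-order visits the left subtree, then the right subtree, then the node.
At 1: go left to 31.
  At 31: no left child.
  At 31: go right to 14.
    14 is a leaf — visit 14.
  Visit 31.
At 1: go right to 28.
  At 28: go left to 12.
    At 12: go left to 20.
      20 is a leaf — visit 20.
    At 12: go right to 5.
      5 is a leaf — visit 5.
    Visit 12.
  At 28: go right to 22.
    At 22: no left child.
    At 22: go right to 34.
      At 34: go left to 10.
        10 is a leaf — visit 10.
      At 34: no right child.
      Visit 34.
    Visit 22.
  Visit 28.
Visit 1.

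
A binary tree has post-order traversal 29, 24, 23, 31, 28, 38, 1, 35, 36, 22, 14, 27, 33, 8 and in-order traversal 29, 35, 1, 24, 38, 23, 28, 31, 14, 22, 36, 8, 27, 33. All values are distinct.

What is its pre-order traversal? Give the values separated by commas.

The last element of post-order is the root; it splits in-order into left and right subtrees.
Root 8: left subtree has 11 nodes {29, 35, 1, 24, 38, 23, 28, 31, 14, 22, 36}, right has 2 {27, 33}.
  Root 14: left subtree has 8 nodes {29, 35, 1, 24, 38, 23, 28, 31}, right has 2 {22, 36}.
    Root 35: left subtree has 1 node {29}, right has 6 {1, 24, 38, 23, 28, 31}.
      Root 1: left subtree has 0 nodes { }, right has 5 {24, 38, 23, 28, 31}.
        Root 38: left subtree has 1 node {24}, right has 3 {23, 28, 31}.
          Root 28: left subtree has 1 node {23}, right has 1 {31}.
    Root 22: left subtree has 0 nodes { }, right has 1 {36}.
  Root 33: left subtree has 1 node {27}, right has 0 { }.

8, 14, 35, 29, 1, 38, 24, 28, 23, 31, 22, 36, 33, 27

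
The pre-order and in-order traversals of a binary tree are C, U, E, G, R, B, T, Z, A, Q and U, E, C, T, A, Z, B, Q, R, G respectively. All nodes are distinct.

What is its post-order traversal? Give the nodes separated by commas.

The first element of pre-order is the root; it splits in-order into left and right subtrees.
Root C: left subtree has 2 nodes {U, E}, right has 7 {T, A, Z, B, Q, R, G}.
  Root U: left subtree has 0 nodes { }, right has 1 {E}.
  Root G: left subtree has 6 nodes {T, A, Z, B, Q, R}, right has 0 { }.
    Root R: left subtree has 5 nodes {T, A, Z, B, Q}, right has 0 { }.
      Root B: left subtree has 3 nodes {T, A, Z}, right has 1 {Q}.
        Root T: left subtree has 0 nodes { }, right has 2 {A, Z}.
          Root Z: left subtree has 1 node {A}, right has 0 { }.

E, U, A, Z, T, Q, B, R, G, C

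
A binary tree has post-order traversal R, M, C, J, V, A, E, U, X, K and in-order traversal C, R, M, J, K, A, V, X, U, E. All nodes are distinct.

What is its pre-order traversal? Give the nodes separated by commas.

The last element of post-order is the root; it splits in-order into left and right subtrees.
Root K: left subtree has 4 nodes {C, R, M, J}, right has 5 {A, V, X, U, E}.
  Root J: left subtree has 3 nodes {C, R, M}, right has 0 { }.
    Root C: left subtree has 0 nodes { }, right has 2 {R, M}.
      Root M: left subtree has 1 node {R}, right has 0 { }.
  Root X: left subtree has 2 nodes {A, V}, right has 2 {U, E}.
    Root A: left subtree has 0 nodes { }, right has 1 {V}.
    Root U: left subtree has 0 nodes { }, right has 1 {E}.

K, J, C, M, R, X, A, V, U, E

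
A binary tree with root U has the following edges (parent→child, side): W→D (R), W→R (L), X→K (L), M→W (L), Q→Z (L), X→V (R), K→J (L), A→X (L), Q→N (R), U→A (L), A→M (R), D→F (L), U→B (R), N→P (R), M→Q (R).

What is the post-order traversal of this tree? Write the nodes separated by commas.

J, K, V, X, R, F, D, W, Z, P, N, Q, M, A, B, U

Post-order visits the left subtree, then the right subtree, then the node.
At U: go left to A.
  At A: go left to X.
    At X: go left to K.
      At K: go left to J.
        J is a leaf — visit J.
      At K: no right child.
      Visit K.
    At X: go right to V.
      V is a leaf — visit V.
    Visit X.
  At A: go right to M.
    At M: go left to W.
      At W: go left to R.
        R is a leaf — visit R.
      At W: go right to D.
        At D: go left to F.
          F is a leaf — visit F.
        At D: no right child.
        Visit D.
      Visit W.
    At M: go right to Q.
      At Q: go left to Z.
        Z is a leaf — visit Z.
      At Q: go right to N.
        At N: no left child.
        At N: go right to P.
          P is a leaf — visit P.
        Visit N.
      Visit Q.
    Visit M.
  Visit A.
At U: go right to B.
  B is a leaf — visit B.
Visit U.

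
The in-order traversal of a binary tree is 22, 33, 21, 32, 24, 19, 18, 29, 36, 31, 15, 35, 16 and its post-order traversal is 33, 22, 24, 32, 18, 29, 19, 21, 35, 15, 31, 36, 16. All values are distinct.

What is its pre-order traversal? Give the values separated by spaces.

The last element of post-order is the root; it splits in-order into left and right subtrees.
Root 16: left subtree has 12 nodes {22, 33, 21, 32, 24, 19, 18, 29, 36, 31, 15, 35}, right has 0 { }.
  Root 36: left subtree has 8 nodes {22, 33, 21, 32, 24, 19, 18, 29}, right has 3 {31, 15, 35}.
    Root 21: left subtree has 2 nodes {22, 33}, right has 5 {32, 24, 19, 18, 29}.
      Root 22: left subtree has 0 nodes { }, right has 1 {33}.
      Root 19: left subtree has 2 nodes {32, 24}, right has 2 {18, 29}.
        Root 32: left subtree has 0 nodes { }, right has 1 {24}.
        Root 29: left subtree has 1 node {18}, right has 0 { }.
    Root 31: left subtree has 0 nodes { }, right has 2 {15, 35}.
      Root 15: left subtree has 0 nodes { }, right has 1 {35}.

16 36 21 22 33 19 32 24 29 18 31 15 35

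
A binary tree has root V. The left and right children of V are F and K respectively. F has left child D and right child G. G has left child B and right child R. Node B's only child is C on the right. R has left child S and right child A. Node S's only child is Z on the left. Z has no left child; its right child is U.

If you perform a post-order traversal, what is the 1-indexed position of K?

11

Post-order visits the left subtree, then the right subtree, then the node.
At V: go left to F.
  At F: go left to D.
    D is a leaf — visit D.
  At F: go right to G.
    At G: go left to B.
      At B: no left child.
      At B: go right to C.
        C is a leaf — visit C.
      Visit B.
    At G: go right to R.
      At R: go left to S.
        At S: go left to Z.
          At Z: no left child.
          At Z: go right to U.
            U is a leaf — visit U.
          Visit Z.
        At S: no right child.
        Visit S.
      At R: go right to A.
        A is a leaf — visit A.
      Visit R.
    Visit G.
  Visit F.
At V: go right to K.
  K is a leaf — visit K.
Visit V.
Full post-order sequence: D, C, B, U, Z, S, A, R, G, F, K, V.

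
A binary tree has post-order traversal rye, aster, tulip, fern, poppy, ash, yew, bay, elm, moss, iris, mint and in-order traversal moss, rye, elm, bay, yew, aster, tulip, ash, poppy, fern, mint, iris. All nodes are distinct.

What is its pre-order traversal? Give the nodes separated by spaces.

The last element of post-order is the root; it splits in-order into left and right subtrees.
Root mint: left subtree has 10 nodes {moss, rye, elm, bay, yew, aster, tulip, ash, poppy, fern}, right has 1 {iris}.
  Root moss: left subtree has 0 nodes { }, right has 9 {rye, elm, bay, yew, aster, tulip, ash, poppy, fern}.
    Root elm: left subtree has 1 node {rye}, right has 7 {bay, yew, aster, tulip, ash, poppy, fern}.
      Root bay: left subtree has 0 nodes { }, right has 6 {yew, aster, tulip, ash, poppy, fern}.
        Root yew: left subtree has 0 nodes { }, right has 5 {aster, tulip, ash, poppy, fern}.
          Root ash: left subtree has 2 nodes {aster, tulip}, right has 2 {poppy, fern}.
            Root tulip: left subtree has 1 node {aster}, right has 0 { }.
            Root poppy: left subtree has 0 nodes { }, right has 1 {fern}.

mint moss elm rye bay yew ash tulip aster poppy fern iris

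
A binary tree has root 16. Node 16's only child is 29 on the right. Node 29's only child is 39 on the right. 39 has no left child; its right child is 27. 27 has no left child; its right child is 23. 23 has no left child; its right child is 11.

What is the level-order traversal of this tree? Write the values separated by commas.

Level-order visits nodes level by level from the root, left to right within each level.
Level 0: 16
Level 1: 29
Level 2: 39
Level 3: 27
Level 4: 23
Level 5: 11

16, 29, 39, 27, 23, 11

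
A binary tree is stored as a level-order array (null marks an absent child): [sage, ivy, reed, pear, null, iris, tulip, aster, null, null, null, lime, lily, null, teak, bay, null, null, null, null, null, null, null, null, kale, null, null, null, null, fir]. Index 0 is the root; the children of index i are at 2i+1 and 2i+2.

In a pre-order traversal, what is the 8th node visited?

lime

Pre-order visits the node, then its left subtree, then its right subtree.
Visit sage.
At sage: go left to ivy.
  Visit ivy.
  At ivy: go left to pear.
    Visit pear.
    At pear: go left to aster.
      Visit aster.
      At aster: go left to bay.
        bay is a leaf — visit bay.
      At aster: no right child.
    At pear: no right child.
  At ivy: no right child.
At sage: go right to reed.
  Visit reed.
  At reed: go left to iris.
    Visit iris.
    At iris: go left to lime.
      Visit lime.
      At lime: no left child.
      At lime: go right to kale.
        kale is a leaf — visit kale.
    At iris: go right to lily.
      lily is a leaf — visit lily.
  At reed: go right to tulip.
    Visit tulip.
    At tulip: no left child.
    At tulip: go right to teak.
      Visit teak.
      At teak: go left to fir.
        fir is a leaf — visit fir.
      At teak: no right child.
Full pre-order sequence: sage, ivy, pear, aster, bay, reed, iris, lime, kale, lily, tulip, teak, fir.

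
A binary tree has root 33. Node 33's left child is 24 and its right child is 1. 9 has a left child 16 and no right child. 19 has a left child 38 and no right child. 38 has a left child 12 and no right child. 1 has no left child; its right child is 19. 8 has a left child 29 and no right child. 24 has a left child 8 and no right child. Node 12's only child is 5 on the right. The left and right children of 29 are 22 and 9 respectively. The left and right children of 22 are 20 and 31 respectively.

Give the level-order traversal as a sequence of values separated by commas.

Level-order visits nodes level by level from the root, left to right within each level.
Level 0: 33
Level 1: 24, 1
Level 2: 8, 19
Level 3: 29, 38
Level 4: 22, 9, 12
Level 5: 20, 31, 16, 5

33, 24, 1, 8, 19, 29, 38, 22, 9, 12, 20, 31, 16, 5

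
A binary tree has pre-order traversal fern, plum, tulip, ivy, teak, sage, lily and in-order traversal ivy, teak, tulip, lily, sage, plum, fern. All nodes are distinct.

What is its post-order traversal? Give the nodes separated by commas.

teak, ivy, lily, sage, tulip, plum, fern

The first element of pre-order is the root; it splits in-order into left and right subtrees.
Root fern: left subtree has 6 nodes {ivy, teak, tulip, lily, sage, plum}, right has 0 { }.
  Root plum: left subtree has 5 nodes {ivy, teak, tulip, lily, sage}, right has 0 { }.
    Root tulip: left subtree has 2 nodes {ivy, teak}, right has 2 {lily, sage}.
      Root ivy: left subtree has 0 nodes { }, right has 1 {teak}.
      Root sage: left subtree has 1 node {lily}, right has 0 { }.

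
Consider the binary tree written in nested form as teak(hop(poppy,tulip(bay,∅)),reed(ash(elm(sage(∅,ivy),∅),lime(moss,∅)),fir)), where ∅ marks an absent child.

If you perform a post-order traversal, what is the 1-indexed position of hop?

4

Post-order visits the left subtree, then the right subtree, then the node.
At teak: go left to hop.
  At hop: go left to poppy.
    poppy is a leaf — visit poppy.
  At hop: go right to tulip.
    At tulip: go left to bay.
      bay is a leaf — visit bay.
    At tulip: no right child.
    Visit tulip.
  Visit hop.
At teak: go right to reed.
  At reed: go left to ash.
    At ash: go left to elm.
      At elm: go left to sage.
        At sage: no left child.
        At sage: go right to ivy.
          ivy is a leaf — visit ivy.
        Visit sage.
      At elm: no right child.
      Visit elm.
    At ash: go right to lime.
      At lime: go left to moss.
        moss is a leaf — visit moss.
      At lime: no right child.
      Visit lime.
    Visit ash.
  At reed: go right to fir.
    fir is a leaf — visit fir.
  Visit reed.
Visit teak.
Full post-order sequence: poppy, bay, tulip, hop, ivy, sage, elm, moss, lime, ash, fir, reed, teak.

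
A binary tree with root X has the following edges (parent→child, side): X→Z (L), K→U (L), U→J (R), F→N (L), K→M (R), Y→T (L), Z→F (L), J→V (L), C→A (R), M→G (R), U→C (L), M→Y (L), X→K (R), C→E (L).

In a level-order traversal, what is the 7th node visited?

N

Level-order visits nodes level by level from the root, left to right within each level.
Level 0: X
Level 1: Z, K
Level 2: F, U, M
Level 3: N, C, J, Y, G
Level 4: E, A, V, T
Full level-order sequence: X, Z, K, F, U, M, N, C, J, Y, G, E, A, V, T.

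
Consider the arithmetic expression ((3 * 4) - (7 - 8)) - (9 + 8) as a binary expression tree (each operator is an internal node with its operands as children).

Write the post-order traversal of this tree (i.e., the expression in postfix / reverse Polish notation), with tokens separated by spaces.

Post-order on an expression tree gives postfix notation: for each operator, emit left operand, right operand, then the operator.

3 4 * 7 8 - - 9 8 + -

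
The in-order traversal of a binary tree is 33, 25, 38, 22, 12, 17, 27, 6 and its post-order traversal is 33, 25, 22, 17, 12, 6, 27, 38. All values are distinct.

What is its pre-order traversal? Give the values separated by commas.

38, 25, 33, 27, 12, 22, 17, 6

The last element of post-order is the root; it splits in-order into left and right subtrees.
Root 38: left subtree has 2 nodes {33, 25}, right has 5 {22, 12, 17, 27, 6}.
  Root 25: left subtree has 1 node {33}, right has 0 { }.
  Root 27: left subtree has 3 nodes {22, 12, 17}, right has 1 {6}.
    Root 12: left subtree has 1 node {22}, right has 1 {17}.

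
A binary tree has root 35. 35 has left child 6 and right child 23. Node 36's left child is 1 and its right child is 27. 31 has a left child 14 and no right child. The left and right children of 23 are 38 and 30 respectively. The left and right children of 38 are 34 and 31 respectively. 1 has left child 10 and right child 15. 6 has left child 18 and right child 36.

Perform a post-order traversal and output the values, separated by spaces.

Post-order visits the left subtree, then the right subtree, then the node.
At 35: go left to 6.
  At 6: go left to 18.
    18 is a leaf — visit 18.
  At 6: go right to 36.
    At 36: go left to 1.
      At 1: go left to 10.
        10 is a leaf — visit 10.
      At 1: go right to 15.
        15 is a leaf — visit 15.
      Visit 1.
    At 36: go right to 27.
      27 is a leaf — visit 27.
    Visit 36.
  Visit 6.
At 35: go right to 23.
  At 23: go left to 38.
    At 38: go left to 34.
      34 is a leaf — visit 34.
    At 38: go right to 31.
      At 31: go left to 14.
        14 is a leaf — visit 14.
      At 31: no right child.
      Visit 31.
    Visit 38.
  At 23: go right to 30.
    30 is a leaf — visit 30.
  Visit 23.
Visit 35.

18 10 15 1 27 36 6 34 14 31 38 30 23 35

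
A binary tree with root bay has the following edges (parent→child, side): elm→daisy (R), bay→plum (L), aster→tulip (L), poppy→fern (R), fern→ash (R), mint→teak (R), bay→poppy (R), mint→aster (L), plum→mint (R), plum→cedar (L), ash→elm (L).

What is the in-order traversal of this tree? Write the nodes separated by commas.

In-order visits the left subtree, then the node, then the right subtree.
At bay: go left to plum.
  At plum: go left to cedar.
    cedar is a leaf — visit cedar.
  Visit plum.
  At plum: go right to mint.
    At mint: go left to aster.
      At aster: go left to tulip.
        tulip is a leaf — visit tulip.
      Visit aster.
      At aster: no right child.
    Visit mint.
    At mint: go right to teak.
      teak is a leaf — visit teak.
Visit bay.
At bay: go right to poppy.
  At poppy: no left child.
  Visit poppy.
  At poppy: go right to fern.
    At fern: no left child.
    Visit fern.
    At fern: go right to ash.
      At ash: go left to elm.
        At elm: no left child.
        Visit elm.
        At elm: go right to daisy.
          daisy is a leaf — visit daisy.
      Visit ash.
      At ash: no right child.

cedar, plum, tulip, aster, mint, teak, bay, poppy, fern, elm, daisy, ash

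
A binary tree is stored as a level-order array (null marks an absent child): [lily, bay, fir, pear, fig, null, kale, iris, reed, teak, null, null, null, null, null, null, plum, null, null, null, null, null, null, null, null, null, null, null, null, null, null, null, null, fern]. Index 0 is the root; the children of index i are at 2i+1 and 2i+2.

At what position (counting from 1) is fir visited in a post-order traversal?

10

Post-order visits the left subtree, then the right subtree, then the node.
At lily: go left to bay.
  At bay: go left to pear.
    At pear: go left to iris.
      At iris: no left child.
      At iris: go right to plum.
        At plum: go left to fern.
          fern is a leaf — visit fern.
        At plum: no right child.
        Visit plum.
      Visit iris.
    At pear: go right to reed.
      reed is a leaf — visit reed.
    Visit pear.
  At bay: go right to fig.
    At fig: go left to teak.
      teak is a leaf — visit teak.
    At fig: no right child.
    Visit fig.
  Visit bay.
At lily: go right to fir.
  At fir: no left child.
  At fir: go right to kale.
    kale is a leaf — visit kale.
  Visit fir.
Visit lily.
Full post-order sequence: fern, plum, iris, reed, pear, teak, fig, bay, kale, fir, lily.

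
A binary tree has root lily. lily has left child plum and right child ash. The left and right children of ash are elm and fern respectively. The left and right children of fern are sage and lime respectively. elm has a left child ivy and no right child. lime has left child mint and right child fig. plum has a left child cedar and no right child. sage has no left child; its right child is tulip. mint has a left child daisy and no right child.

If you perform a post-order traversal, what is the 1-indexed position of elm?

Post-order visits the left subtree, then the right subtree, then the node.
At lily: go left to plum.
  At plum: go left to cedar.
    cedar is a leaf — visit cedar.
  At plum: no right child.
  Visit plum.
At lily: go right to ash.
  At ash: go left to elm.
    At elm: go left to ivy.
      ivy is a leaf — visit ivy.
    At elm: no right child.
    Visit elm.
  At ash: go right to fern.
    At fern: go left to sage.
      At sage: no left child.
      At sage: go right to tulip.
        tulip is a leaf — visit tulip.
      Visit sage.
    At fern: go right to lime.
      At lime: go left to mint.
        At mint: go left to daisy.
          daisy is a leaf — visit daisy.
        At mint: no right child.
        Visit mint.
      At lime: go right to fig.
        fig is a leaf — visit fig.
      Visit lime.
    Visit fern.
  Visit ash.
Visit lily.
Full post-order sequence: cedar, plum, ivy, elm, tulip, sage, daisy, mint, fig, lime, fern, ash, lily.

4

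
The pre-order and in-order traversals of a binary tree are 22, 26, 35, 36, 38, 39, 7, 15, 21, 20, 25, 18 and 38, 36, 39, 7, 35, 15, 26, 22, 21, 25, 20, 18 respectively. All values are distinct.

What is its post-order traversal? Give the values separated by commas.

38, 7, 39, 36, 15, 35, 26, 25, 18, 20, 21, 22

The first element of pre-order is the root; it splits in-order into left and right subtrees.
Root 22: left subtree has 7 nodes {38, 36, 39, 7, 35, 15, 26}, right has 4 {21, 25, 20, 18}.
  Root 26: left subtree has 6 nodes {38, 36, 39, 7, 35, 15}, right has 0 { }.
    Root 35: left subtree has 4 nodes {38, 36, 39, 7}, right has 1 {15}.
      Root 36: left subtree has 1 node {38}, right has 2 {39, 7}.
        Root 39: left subtree has 0 nodes { }, right has 1 {7}.
  Root 21: left subtree has 0 nodes { }, right has 3 {25, 20, 18}.
    Root 20: left subtree has 1 node {25}, right has 1 {18}.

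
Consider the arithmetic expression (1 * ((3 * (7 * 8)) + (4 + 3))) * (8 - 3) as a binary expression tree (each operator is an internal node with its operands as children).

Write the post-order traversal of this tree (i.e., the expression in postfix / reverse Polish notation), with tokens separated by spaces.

Post-order on an expression tree gives postfix notation: for each operator, emit left operand, right operand, then the operator.

1 3 7 8 * * 4 3 + + * 8 3 - *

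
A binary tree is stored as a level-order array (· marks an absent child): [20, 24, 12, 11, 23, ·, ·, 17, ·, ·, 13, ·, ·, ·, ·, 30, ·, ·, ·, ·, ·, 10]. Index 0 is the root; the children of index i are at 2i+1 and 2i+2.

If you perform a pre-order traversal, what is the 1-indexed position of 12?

9

Pre-order visits the node, then its left subtree, then its right subtree.
Visit 20.
At 20: go left to 24.
  Visit 24.
  At 24: go left to 11.
    Visit 11.
    At 11: go left to 17.
      Visit 17.
      At 17: go left to 30.
        30 is a leaf — visit 30.
      At 17: no right child.
    At 11: no right child.
  At 24: go right to 23.
    Visit 23.
    At 23: no left child.
    At 23: go right to 13.
      Visit 13.
      At 13: go left to 10.
        10 is a leaf — visit 10.
      At 13: no right child.
At 20: go right to 12.
  12 is a leaf — visit 12.
Full pre-order sequence: 20, 24, 11, 17, 30, 23, 13, 10, 12.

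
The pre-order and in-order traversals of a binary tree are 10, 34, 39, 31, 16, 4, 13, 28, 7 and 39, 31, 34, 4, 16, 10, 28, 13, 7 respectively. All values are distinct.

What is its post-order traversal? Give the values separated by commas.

31, 39, 4, 16, 34, 28, 7, 13, 10

The first element of pre-order is the root; it splits in-order into left and right subtrees.
Root 10: left subtree has 5 nodes {39, 31, 34, 4, 16}, right has 3 {28, 13, 7}.
  Root 34: left subtree has 2 nodes {39, 31}, right has 2 {4, 16}.
    Root 39: left subtree has 0 nodes { }, right has 1 {31}.
    Root 16: left subtree has 1 node {4}, right has 0 { }.
  Root 13: left subtree has 1 node {28}, right has 1 {7}.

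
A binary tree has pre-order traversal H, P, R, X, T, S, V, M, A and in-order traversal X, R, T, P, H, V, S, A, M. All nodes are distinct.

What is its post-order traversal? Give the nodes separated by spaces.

X T R P V A M S H

The first element of pre-order is the root; it splits in-order into left and right subtrees.
Root H: left subtree has 4 nodes {X, R, T, P}, right has 4 {V, S, A, M}.
  Root P: left subtree has 3 nodes {X, R, T}, right has 0 { }.
    Root R: left subtree has 1 node {X}, right has 1 {T}.
  Root S: left subtree has 1 node {V}, right has 2 {A, M}.
    Root M: left subtree has 1 node {A}, right has 0 { }.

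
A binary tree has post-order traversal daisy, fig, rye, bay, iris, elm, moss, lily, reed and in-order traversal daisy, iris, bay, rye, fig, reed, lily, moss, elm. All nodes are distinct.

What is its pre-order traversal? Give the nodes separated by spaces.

The last element of post-order is the root; it splits in-order into left and right subtrees.
Root reed: left subtree has 5 nodes {daisy, iris, bay, rye, fig}, right has 3 {lily, moss, elm}.
  Root iris: left subtree has 1 node {daisy}, right has 3 {bay, rye, fig}.
    Root bay: left subtree has 0 nodes { }, right has 2 {rye, fig}.
      Root rye: left subtree has 0 nodes { }, right has 1 {fig}.
  Root lily: left subtree has 0 nodes { }, right has 2 {moss, elm}.
    Root moss: left subtree has 0 nodes { }, right has 1 {elm}.

reed iris daisy bay rye fig lily moss elm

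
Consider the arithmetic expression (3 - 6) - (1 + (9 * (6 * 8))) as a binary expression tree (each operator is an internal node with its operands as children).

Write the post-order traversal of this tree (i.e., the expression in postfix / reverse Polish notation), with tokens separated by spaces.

Post-order on an expression tree gives postfix notation: for each operator, emit left operand, right operand, then the operator.

3 6 - 1 9 6 8 * * + -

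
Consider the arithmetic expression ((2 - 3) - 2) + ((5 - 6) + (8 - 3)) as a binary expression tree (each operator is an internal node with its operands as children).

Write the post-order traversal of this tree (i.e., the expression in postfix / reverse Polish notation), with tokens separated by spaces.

Post-order on an expression tree gives postfix notation: for each operator, emit left operand, right operand, then the operator.

2 3 - 2 - 5 6 - 8 3 - + +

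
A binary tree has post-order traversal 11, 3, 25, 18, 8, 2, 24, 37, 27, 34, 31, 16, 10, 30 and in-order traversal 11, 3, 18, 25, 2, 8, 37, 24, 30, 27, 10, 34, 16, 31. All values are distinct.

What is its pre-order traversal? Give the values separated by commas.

The last element of post-order is the root; it splits in-order into left and right subtrees.
Root 30: left subtree has 8 nodes {11, 3, 18, 25, 2, 8, 37, 24}, right has 5 {27, 10, 34, 16, 31}.
  Root 37: left subtree has 6 nodes {11, 3, 18, 25, 2, 8}, right has 1 {24}.
    Root 2: left subtree has 4 nodes {11, 3, 18, 25}, right has 1 {8}.
      Root 18: left subtree has 2 nodes {11, 3}, right has 1 {25}.
        Root 3: left subtree has 1 node {11}, right has 0 { }.
  Root 10: left subtree has 1 node {27}, right has 3 {34, 16, 31}.
    Root 16: left subtree has 1 node {34}, right has 1 {31}.

30, 37, 2, 18, 3, 11, 25, 8, 24, 10, 27, 16, 34, 31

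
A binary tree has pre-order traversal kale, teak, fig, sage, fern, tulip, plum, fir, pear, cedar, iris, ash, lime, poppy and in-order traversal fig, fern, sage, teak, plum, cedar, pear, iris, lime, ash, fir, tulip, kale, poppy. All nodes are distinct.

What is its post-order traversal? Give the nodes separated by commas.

The first element of pre-order is the root; it splits in-order into left and right subtrees.
Root kale: left subtree has 12 nodes {fig, fern, sage, teak, plum, cedar, pear, iris, lime, ash, fir, tulip}, right has 1 {poppy}.
  Root teak: left subtree has 3 nodes {fig, fern, sage}, right has 8 {plum, cedar, pear, iris, lime, ash, fir, tulip}.
    Root fig: left subtree has 0 nodes { }, right has 2 {fern, sage}.
      Root sage: left subtree has 1 node {fern}, right has 0 { }.
    Root tulip: left subtree has 7 nodes {plum, cedar, pear, iris, lime, ash, fir}, right has 0 { }.
      Root plum: left subtree has 0 nodes { }, right has 6 {cedar, pear, iris, lime, ash, fir}.
        Root fir: left subtree has 5 nodes {cedar, pear, iris, lime, ash}, right has 0 { }.
          Root pear: left subtree has 1 node {cedar}, right has 3 {iris, lime, ash}.
            Root iris: left subtree has 0 nodes { }, right has 2 {lime, ash}.
              Root ash: left subtree has 1 node {lime}, right has 0 { }.

fern, sage, fig, cedar, lime, ash, iris, pear, fir, plum, tulip, teak, poppy, kale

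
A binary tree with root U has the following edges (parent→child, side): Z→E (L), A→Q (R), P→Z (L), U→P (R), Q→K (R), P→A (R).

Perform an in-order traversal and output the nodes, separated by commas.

In-order visits the left subtree, then the node, then the right subtree.
At U: no left child.
Visit U.
At U: go right to P.
  At P: go left to Z.
    At Z: go left to E.
      E is a leaf — visit E.
    Visit Z.
    At Z: no right child.
  Visit P.
  At P: go right to A.
    At A: no left child.
    Visit A.
    At A: go right to Q.
      At Q: no left child.
      Visit Q.
      At Q: go right to K.
        K is a leaf — visit K.

U, E, Z, P, A, Q, K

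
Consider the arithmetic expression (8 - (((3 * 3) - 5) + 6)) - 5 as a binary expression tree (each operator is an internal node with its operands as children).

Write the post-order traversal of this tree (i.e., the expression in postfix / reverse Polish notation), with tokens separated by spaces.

8 3 3 * 5 - 6 + - 5 -

Post-order on an expression tree gives postfix notation: for each operator, emit left operand, right operand, then the operator.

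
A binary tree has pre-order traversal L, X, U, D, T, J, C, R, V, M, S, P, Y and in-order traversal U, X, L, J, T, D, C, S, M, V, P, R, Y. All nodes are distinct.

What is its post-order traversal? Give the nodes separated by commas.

U, X, J, T, S, M, P, V, Y, R, C, D, L

The first element of pre-order is the root; it splits in-order into left and right subtrees.
Root L: left subtree has 2 nodes {U, X}, right has 10 {J, T, D, C, S, M, V, P, R, Y}.
  Root X: left subtree has 1 node {U}, right has 0 { }.
  Root D: left subtree has 2 nodes {J, T}, right has 7 {C, S, M, V, P, R, Y}.
    Root T: left subtree has 1 node {J}, right has 0 { }.
    Root C: left subtree has 0 nodes { }, right has 6 {S, M, V, P, R, Y}.
      Root R: left subtree has 4 nodes {S, M, V, P}, right has 1 {Y}.
        Root V: left subtree has 2 nodes {S, M}, right has 1 {P}.
          Root M: left subtree has 1 node {S}, right has 0 { }.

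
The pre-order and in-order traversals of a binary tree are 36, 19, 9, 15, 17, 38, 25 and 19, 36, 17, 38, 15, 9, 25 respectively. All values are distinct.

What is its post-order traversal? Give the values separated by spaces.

The first element of pre-order is the root; it splits in-order into left and right subtrees.
Root 36: left subtree has 1 node {19}, right has 5 {17, 38, 15, 9, 25}.
  Root 9: left subtree has 3 nodes {17, 38, 15}, right has 1 {25}.
    Root 15: left subtree has 2 nodes {17, 38}, right has 0 { }.
      Root 17: left subtree has 0 nodes { }, right has 1 {38}.

19 38 17 15 25 9 36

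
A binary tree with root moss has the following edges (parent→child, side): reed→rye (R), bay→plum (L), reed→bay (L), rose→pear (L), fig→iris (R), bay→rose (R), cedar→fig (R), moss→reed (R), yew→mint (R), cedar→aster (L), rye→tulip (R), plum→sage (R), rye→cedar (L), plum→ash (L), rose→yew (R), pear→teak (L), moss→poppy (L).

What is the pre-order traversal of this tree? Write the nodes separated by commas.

moss, poppy, reed, bay, plum, ash, sage, rose, pear, teak, yew, mint, rye, cedar, aster, fig, iris, tulip

Pre-order visits the node, then its left subtree, then its right subtree.
Visit moss.
At moss: go left to poppy.
  poppy is a leaf — visit poppy.
At moss: go right to reed.
  Visit reed.
  At reed: go left to bay.
    Visit bay.
    At bay: go left to plum.
      Visit plum.
      At plum: go left to ash.
        ash is a leaf — visit ash.
      At plum: go right to sage.
        sage is a leaf — visit sage.
    At bay: go right to rose.
      Visit rose.
      At rose: go left to pear.
        Visit pear.
        At pear: go left to teak.
          teak is a leaf — visit teak.
        At pear: no right child.
      At rose: go right to yew.
        Visit yew.
        At yew: no left child.
        At yew: go right to mint.
          mint is a leaf — visit mint.
  At reed: go right to rye.
    Visit rye.
    At rye: go left to cedar.
      Visit cedar.
      At cedar: go left to aster.
        aster is a leaf — visit aster.
      At cedar: go right to fig.
        Visit fig.
        At fig: no left child.
        At fig: go right to iris.
          iris is a leaf — visit iris.
    At rye: go right to tulip.
      tulip is a leaf — visit tulip.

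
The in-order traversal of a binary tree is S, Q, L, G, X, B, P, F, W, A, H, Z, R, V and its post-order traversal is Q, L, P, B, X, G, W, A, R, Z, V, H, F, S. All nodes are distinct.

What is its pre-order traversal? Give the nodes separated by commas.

S, F, G, L, Q, X, B, P, H, A, W, V, Z, R

The last element of post-order is the root; it splits in-order into left and right subtrees.
Root S: left subtree has 0 nodes { }, right has 13 {Q, L, G, X, B, P, F, W, A, H, Z, R, V}.
  Root F: left subtree has 6 nodes {Q, L, G, X, B, P}, right has 6 {W, A, H, Z, R, V}.
    Root G: left subtree has 2 nodes {Q, L}, right has 3 {X, B, P}.
      Root L: left subtree has 1 node {Q}, right has 0 { }.
      Root X: left subtree has 0 nodes { }, right has 2 {B, P}.
        Root B: left subtree has 0 nodes { }, right has 1 {P}.
    Root H: left subtree has 2 nodes {W, A}, right has 3 {Z, R, V}.
      Root A: left subtree has 1 node {W}, right has 0 { }.
      Root V: left subtree has 2 nodes {Z, R}, right has 0 { }.
        Root Z: left subtree has 0 nodes { }, right has 1 {R}.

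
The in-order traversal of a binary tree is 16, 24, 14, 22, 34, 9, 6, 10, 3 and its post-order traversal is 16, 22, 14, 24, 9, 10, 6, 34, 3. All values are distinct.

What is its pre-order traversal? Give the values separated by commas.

The last element of post-order is the root; it splits in-order into left and right subtrees.
Root 3: left subtree has 8 nodes {16, 24, 14, 22, 34, 9, 6, 10}, right has 0 { }.
  Root 34: left subtree has 4 nodes {16, 24, 14, 22}, right has 3 {9, 6, 10}.
    Root 24: left subtree has 1 node {16}, right has 2 {14, 22}.
      Root 14: left subtree has 0 nodes { }, right has 1 {22}.
    Root 6: left subtree has 1 node {9}, right has 1 {10}.

3, 34, 24, 16, 14, 22, 6, 9, 10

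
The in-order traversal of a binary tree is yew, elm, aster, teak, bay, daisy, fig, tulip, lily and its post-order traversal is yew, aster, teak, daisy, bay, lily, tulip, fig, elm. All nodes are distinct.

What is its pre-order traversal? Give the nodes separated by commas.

elm, yew, fig, bay, teak, aster, daisy, tulip, lily

The last element of post-order is the root; it splits in-order into left and right subtrees.
Root elm: left subtree has 1 node {yew}, right has 7 {aster, teak, bay, daisy, fig, tulip, lily}.
  Root fig: left subtree has 4 nodes {aster, teak, bay, daisy}, right has 2 {tulip, lily}.
    Root bay: left subtree has 2 nodes {aster, teak}, right has 1 {daisy}.
      Root teak: left subtree has 1 node {aster}, right has 0 { }.
    Root tulip: left subtree has 0 nodes { }, right has 1 {lily}.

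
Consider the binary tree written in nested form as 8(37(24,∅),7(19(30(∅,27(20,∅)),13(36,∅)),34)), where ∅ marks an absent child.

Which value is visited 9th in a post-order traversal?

Post-order visits the left subtree, then the right subtree, then the node.
At 8: go left to 37.
  At 37: go left to 24.
    24 is a leaf — visit 24.
  At 37: no right child.
  Visit 37.
At 8: go right to 7.
  At 7: go left to 19.
    At 19: go left to 30.
      At 30: no left child.
      At 30: go right to 27.
        At 27: go left to 20.
          20 is a leaf — visit 20.
        At 27: no right child.
        Visit 27.
      Visit 30.
    At 19: go right to 13.
      At 13: go left to 36.
        36 is a leaf — visit 36.
      At 13: no right child.
      Visit 13.
    Visit 19.
  At 7: go right to 34.
    34 is a leaf — visit 34.
  Visit 7.
Visit 8.
Full post-order sequence: 24, 37, 20, 27, 30, 36, 13, 19, 34, 7, 8.

34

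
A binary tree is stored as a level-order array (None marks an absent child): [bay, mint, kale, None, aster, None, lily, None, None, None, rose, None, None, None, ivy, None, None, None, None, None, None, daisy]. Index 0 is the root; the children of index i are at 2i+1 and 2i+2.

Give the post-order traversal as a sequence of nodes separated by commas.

Post-order visits the left subtree, then the right subtree, then the node.
At bay: go left to mint.
  At mint: no left child.
  At mint: go right to aster.
    At aster: no left child.
    At aster: go right to rose.
      At rose: go left to daisy.
        daisy is a leaf — visit daisy.
      At rose: no right child.
      Visit rose.
    Visit aster.
  Visit mint.
At bay: go right to kale.
  At kale: no left child.
  At kale: go right to lily.
    At lily: no left child.
    At lily: go right to ivy.
      ivy is a leaf — visit ivy.
    Visit lily.
  Visit kale.
Visit bay.

daisy, rose, aster, mint, ivy, lily, kale, bay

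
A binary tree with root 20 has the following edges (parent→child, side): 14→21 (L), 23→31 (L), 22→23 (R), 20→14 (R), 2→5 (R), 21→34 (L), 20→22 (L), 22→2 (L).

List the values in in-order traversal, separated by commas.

2, 5, 22, 31, 23, 20, 34, 21, 14

In-order visits the left subtree, then the node, then the right subtree.
At 20: go left to 22.
  At 22: go left to 2.
    At 2: no left child.
    Visit 2.
    At 2: go right to 5.
      5 is a leaf — visit 5.
  Visit 22.
  At 22: go right to 23.
    At 23: go left to 31.
      31 is a leaf — visit 31.
    Visit 23.
    At 23: no right child.
Visit 20.
At 20: go right to 14.
  At 14: go left to 21.
    At 21: go left to 34.
      34 is a leaf — visit 34.
    Visit 21.
    At 21: no right child.
  Visit 14.
  At 14: no right child.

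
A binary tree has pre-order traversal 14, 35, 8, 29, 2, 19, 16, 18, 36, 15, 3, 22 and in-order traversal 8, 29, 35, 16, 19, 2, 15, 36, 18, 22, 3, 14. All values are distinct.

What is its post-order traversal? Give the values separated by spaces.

The first element of pre-order is the root; it splits in-order into left and right subtrees.
Root 14: left subtree has 11 nodes {8, 29, 35, 16, 19, 2, 15, 36, 18, 22, 3}, right has 0 { }.
  Root 35: left subtree has 2 nodes {8, 29}, right has 8 {16, 19, 2, 15, 36, 18, 22, 3}.
    Root 8: left subtree has 0 nodes { }, right has 1 {29}.
    Root 2: left subtree has 2 nodes {16, 19}, right has 5 {15, 36, 18, 22, 3}.
      Root 19: left subtree has 1 node {16}, right has 0 { }.
      Root 18: left subtree has 2 nodes {15, 36}, right has 2 {22, 3}.
        Root 36: left subtree has 1 node {15}, right has 0 { }.
        Root 3: left subtree has 1 node {22}, right has 0 { }.

29 8 16 19 15 36 22 3 18 2 35 14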